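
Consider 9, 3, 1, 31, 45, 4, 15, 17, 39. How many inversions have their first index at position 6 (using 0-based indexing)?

0

The element at index 6 is 15.
Elements after it: 17, 39
None of them are smaller than 15.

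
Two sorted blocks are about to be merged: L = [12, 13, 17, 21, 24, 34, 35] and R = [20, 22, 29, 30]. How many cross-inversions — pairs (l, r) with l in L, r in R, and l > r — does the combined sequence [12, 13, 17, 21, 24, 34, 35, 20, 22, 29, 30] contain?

11 cross-inversions

Count, for every r in R, how many entries of L exceed r:
r = 20: 21, 24, 34, 35 → 4
r = 22: 24, 34, 35 → 3
r = 29: 34, 35 → 2
r = 30: 34, 35 → 2
Cross-inversions: 4 + 3 + 2 + 2 = 11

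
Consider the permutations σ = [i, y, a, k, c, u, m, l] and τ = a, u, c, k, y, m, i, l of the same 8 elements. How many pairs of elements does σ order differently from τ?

Assign each item its position (1..8) in the first ordering, then rewrite the second ordering as that position sequence:
positions: i→1, y→2, a→3, k→4, c→5, u→6, m→7, l→8
second ordering as positions: [3, 6, 5, 4, 2, 7, 1, 8]
Discordant pairs = inversions in this position sequence.
3: 2, 1 → 2
6: 5, 4, 2, 1 → 4
5: 4, 2, 1 → 3
4: 2, 1 → 2
2: 1 → 1
7: 1 → 1
1: 0
8: 0
Total: 2 + 4 + 3 + 2 + 1 + 1 + 0 + 0 = 13

Discordant pairs: 13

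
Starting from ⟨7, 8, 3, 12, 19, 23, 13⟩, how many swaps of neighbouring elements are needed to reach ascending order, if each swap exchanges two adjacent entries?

4 adjacent swaps

Each adjacent swap fixes exactly one inversion, so the minimum swap count equals the number of inversions.
Count inversions — for each element, later elements that are smaller:
7: 3 → 1
8: 3 → 1
3: none → 0
12: none → 0
19: 13 → 1
23: 13 → 1
13: none → 0
Total inversions: 1 + 1 + 0 + 0 + 1 + 1 + 0 = 4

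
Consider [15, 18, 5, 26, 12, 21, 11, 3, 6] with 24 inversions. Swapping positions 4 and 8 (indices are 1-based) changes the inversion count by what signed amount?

Positions 4 and 8 hold 26 and 3; after swapping, the array is [15, 18, 5, 3, 12, 21, 11, 26, 6].
Element-by-element contributions:
15: 5
18: 5
5: 1
3: 0
12: 2
21: 2
11: 1
26: 1
6: 0
Sum: 5 + 5 + 1 + 0 + 2 + 2 + 1 + 1 + 0 = 17
Change: 17 − 24 = -7

-7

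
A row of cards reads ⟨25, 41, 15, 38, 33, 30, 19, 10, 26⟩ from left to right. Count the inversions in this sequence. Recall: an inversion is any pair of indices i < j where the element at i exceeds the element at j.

Inversions: 24

Element-by-element contributions:
25 → 15, 19, 10 → 3
41 → 15, 38, 33, 30, 19, 10, 26 → 7
15 → 10 → 1
38 → 33, 30, 19, 10, 26 → 5
33 → 30, 19, 10, 26 → 4
30 → 19, 10, 26 → 3
19 → 10 → 1
10 → none → 0
26 → none → 0
Sum: 3 + 7 + 1 + 5 + 4 + 3 + 1 + 0 + 0 = 24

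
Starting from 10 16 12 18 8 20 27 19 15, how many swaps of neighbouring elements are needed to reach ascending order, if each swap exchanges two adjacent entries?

Minimum adjacent swaps = number of inversions (each swap of adjacent out-of-order elements removes one inversion and no swap can remove more).
Count inversions — for each element, later elements that are smaller:
10: 8 → 1
16: 12, 8, 15 → 3
12: 8 → 1
18: 8, 15 → 2
8: none → 0
20: 19, 15 → 2
27: 19, 15 → 2
19: 15 → 1
15: none → 0
Total inversions: 1 + 3 + 1 + 2 + 0 + 2 + 2 + 1 + 0 = 12

12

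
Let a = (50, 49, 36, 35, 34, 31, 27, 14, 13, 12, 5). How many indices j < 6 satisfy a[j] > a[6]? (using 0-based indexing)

The element at index 6 is 27.
Elements before it: 50, 49, 36, 35, 34, 31
Those larger than 27: 50, 49, 36, 35, 34, 31

6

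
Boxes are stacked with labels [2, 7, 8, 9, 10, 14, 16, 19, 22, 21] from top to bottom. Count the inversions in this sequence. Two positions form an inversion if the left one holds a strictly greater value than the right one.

Element-by-element contributions:
2 → none → 0
7 → none → 0
8 → none → 0
9 → none → 0
10 → none → 0
14 → none → 0
16 → none → 0
19 → none → 0
22 → 21 → 1
21 → none → 0
Sum: 0 + 0 + 0 + 0 + 0 + 0 + 0 + 0 + 1 + 0 = 1

1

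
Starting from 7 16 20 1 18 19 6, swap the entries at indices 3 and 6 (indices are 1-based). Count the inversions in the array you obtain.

Positions 3 and 6 hold 20 and 19; after swapping, the array is [7, 16, 19, 1, 18, 20, 6].
Element-by-element contributions:
7 → 1, 6 → 2
16 → 1, 6 → 2
19 → 1, 18, 6 → 3
1 → none → 0
18 → 6 → 1
20 → 6 → 1
6 → none → 0
Sum: 2 + 2 + 3 + 0 + 1 + 1 + 0 = 9

9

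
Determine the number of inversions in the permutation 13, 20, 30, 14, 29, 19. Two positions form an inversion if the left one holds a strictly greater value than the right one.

6

Count, for each position, how many later elements it exceeds:
13 → none → 0
20 → 14, 19 → 2
30 → 14, 29, 19 → 3
14 → none → 0
29 → 19 → 1
19 → none → 0
Sum: 0 + 2 + 3 + 0 + 1 + 0 = 6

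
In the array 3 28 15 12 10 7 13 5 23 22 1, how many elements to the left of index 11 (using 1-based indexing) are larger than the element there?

10

The element at index 11 is 1.
Elements before it: 3, 28, 15, 12, 10, 7, 13, 5, 23, 22
Those larger than 1: 3, 28, 15, 12, 10, 7, 13, 5, 23, 22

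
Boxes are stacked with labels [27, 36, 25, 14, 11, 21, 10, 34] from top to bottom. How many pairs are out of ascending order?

Count, for each position, how many later elements it exceeds:
27: 5
36: 6
25: 4
14: 2
11: 1
21: 1
10: 0
34: 0
Sum: 5 + 6 + 4 + 2 + 1 + 1 + 0 + 0 = 19

There are 19 inversions.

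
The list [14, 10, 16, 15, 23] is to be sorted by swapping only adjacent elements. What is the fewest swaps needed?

Adjacent swaps: 2

Minimum adjacent swaps = number of inversions (each swap of adjacent out-of-order elements removes one inversion and no swap can remove more).
Count inversions — for each element, later elements that are smaller:
14: 10 → 1
10: none → 0
16: 15 → 1
15: none → 0
23: none → 0
Total inversions: 1 + 0 + 1 + 0 + 0 = 2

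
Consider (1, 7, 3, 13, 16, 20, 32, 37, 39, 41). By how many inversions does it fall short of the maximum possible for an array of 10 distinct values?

44

Maximum inversions for 10 distinct elements is C(10, 2) = 10·9/2 = 45.
Current inversions — for each element, count later smaller elements:
1: 0
7: 1
3: 0
13: 0
16: 0
20: 0
32: 0
37: 0
39: 0
41: 0
Current total: 0 + 1 + 0 + 0 + 0 + 0 + 0 + 0 + 0 + 0 = 1
Shortfall: 45 − 1 = 44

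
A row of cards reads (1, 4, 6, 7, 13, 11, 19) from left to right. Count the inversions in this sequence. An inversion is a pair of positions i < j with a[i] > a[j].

1

Out-of-order index pairs (1-indexed):
(5,6): 13 > 11
That's 1 pair.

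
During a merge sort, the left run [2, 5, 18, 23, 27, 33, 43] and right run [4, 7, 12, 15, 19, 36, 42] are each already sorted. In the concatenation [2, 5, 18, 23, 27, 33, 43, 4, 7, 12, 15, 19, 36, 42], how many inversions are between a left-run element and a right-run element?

For each element r of the right run, count left-run elements greater than r:
r = 4: 5, 18, 23, 27, 33, 43 → 6
r = 7: 18, 23, 27, 33, 43 → 5
r = 12: 18, 23, 27, 33, 43 → 5
r = 15: 18, 23, 27, 33, 43 → 5
r = 19: 23, 27, 33, 43 → 4
r = 36: 43 → 1
r = 42: 43 → 1
Cross-inversions: 6 + 5 + 5 + 5 + 4 + 1 + 1 = 27

27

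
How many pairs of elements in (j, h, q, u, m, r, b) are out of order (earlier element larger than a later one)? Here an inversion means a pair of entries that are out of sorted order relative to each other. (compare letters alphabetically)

10 inversions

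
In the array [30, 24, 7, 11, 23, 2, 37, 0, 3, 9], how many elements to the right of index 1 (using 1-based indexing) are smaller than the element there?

The element at index 1 is 30.
Elements after it: 24, 7, 11, 23, 2, 37, 0, 3, 9
Those smaller than 30: 24, 7, 11, 23, 2, 0, 3, 9

8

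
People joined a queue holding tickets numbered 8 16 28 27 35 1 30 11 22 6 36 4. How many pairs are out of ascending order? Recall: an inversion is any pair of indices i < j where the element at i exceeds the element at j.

34 inversions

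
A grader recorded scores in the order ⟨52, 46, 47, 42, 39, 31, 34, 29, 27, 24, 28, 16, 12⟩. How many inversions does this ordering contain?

Sweep left to right; for each value list the smaller values that follow it:
52 → 46, 47, 42, 39, 31, 34, 29, 27, 24, 28, 16, 12 → 12
46 → 42, 39, 31, 34, 29, 27, 24, 28, 16, 12 → 10
47 → 42, 39, 31, 34, 29, 27, 24, 28, 16, 12 → 10
42 → 39, 31, 34, 29, 27, 24, 28, 16, 12 → 9
39 → 31, 34, 29, 27, 24, 28, 16, 12 → 8
31 → 29, 27, 24, 28, 16, 12 → 6
34 → 29, 27, 24, 28, 16, 12 → 6
29 → 27, 24, 28, 16, 12 → 5
27 → 24, 16, 12 → 3
24 → 16, 12 → 2
28 → 16, 12 → 2
16 → 12 → 1
12 → none → 0
Sum: 12 + 10 + 10 + 9 + 8 + 6 + 6 + 5 + 3 + 2 + 2 + 1 + 0 = 74

74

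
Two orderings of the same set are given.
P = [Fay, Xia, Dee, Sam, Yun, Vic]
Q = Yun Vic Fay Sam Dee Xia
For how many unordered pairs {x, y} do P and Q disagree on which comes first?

Assign each item its position (1..6) in the first ordering, then rewrite the second ordering as that position sequence:
positions: Fay→1, Xia→2, Dee→3, Sam→4, Yun→5, Vic→6
second ordering as positions: [5, 6, 1, 4, 3, 2]
Discordant pairs = inversions in this position sequence.
5: 1, 4, 3, 2 → 4
6: 1, 4, 3, 2 → 4
1: 0
4: 3, 2 → 2
3: 2 → 1
2: 0
Total: 4 + 4 + 0 + 2 + 1 + 0 = 11

11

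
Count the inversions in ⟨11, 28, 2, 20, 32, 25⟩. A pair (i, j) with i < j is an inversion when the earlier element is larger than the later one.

There are 5 out-of-order pairs.

Sweep left to right; for each value list the smaller values that follow it:
11: 1
28: 3
2: 0
20: 0
32: 1
25: 0
Sum: 1 + 3 + 0 + 0 + 1 + 0 = 5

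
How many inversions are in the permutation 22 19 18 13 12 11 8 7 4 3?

45 out-of-order pairs

Element-by-element contributions:
22 → 19, 18, 13, 12, 11, 8, 7, 4, 3 → 9
19 → 18, 13, 12, 11, 8, 7, 4, 3 → 8
18 → 13, 12, 11, 8, 7, 4, 3 → 7
13 → 12, 11, 8, 7, 4, 3 → 6
12 → 11, 8, 7, 4, 3 → 5
11 → 8, 7, 4, 3 → 4
8 → 7, 4, 3 → 3
7 → 4, 3 → 2
4 → 3 → 1
3 → none → 0
Sum: 9 + 8 + 7 + 6 + 5 + 4 + 3 + 2 + 1 + 0 = 45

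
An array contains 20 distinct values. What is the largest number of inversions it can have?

Inversions: 190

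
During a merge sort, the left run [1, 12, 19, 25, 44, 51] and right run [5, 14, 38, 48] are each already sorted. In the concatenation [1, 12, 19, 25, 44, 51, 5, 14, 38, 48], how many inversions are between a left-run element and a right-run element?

12 split inversions

For each element r of the right run, count left-run elements greater than r:
r = 5: 12, 19, 25, 44, 51 → 5
r = 14: 19, 25, 44, 51 → 4
r = 38: 44, 51 → 2
r = 48: 51 → 1
Cross-inversions: 5 + 4 + 2 + 1 = 12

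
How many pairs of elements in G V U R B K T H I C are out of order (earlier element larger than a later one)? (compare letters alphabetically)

Element-by-element contributions:
G: 2
V: 8
U: 7
R: 5
B: 0
K: 3
T: 3
H: 1
I: 1
C: 0
Sum: 2 + 8 + 7 + 5 + 0 + 3 + 3 + 1 + 1 + 0 = 30

30 out-of-order pairs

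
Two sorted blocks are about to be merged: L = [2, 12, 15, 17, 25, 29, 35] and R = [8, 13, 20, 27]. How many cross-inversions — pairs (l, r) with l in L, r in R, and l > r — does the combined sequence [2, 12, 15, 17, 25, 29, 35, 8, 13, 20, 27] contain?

16

Count, for every r in R, how many entries of L exceed r:
r = 8: 12, 15, 17, 25, 29, 35 → 6
r = 13: 15, 17, 25, 29, 35 → 5
r = 20: 25, 29, 35 → 3
r = 27: 29, 35 → 2
Cross-inversions: 6 + 5 + 3 + 2 = 16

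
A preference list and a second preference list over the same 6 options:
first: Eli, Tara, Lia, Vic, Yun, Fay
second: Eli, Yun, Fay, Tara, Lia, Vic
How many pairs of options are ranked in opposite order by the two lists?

Assign each item its position (1..6) in the first ordering, then rewrite the second ordering as that position sequence:
positions: Eli→1, Tara→2, Lia→3, Vic→4, Yun→5, Fay→6
second ordering as positions: [1, 5, 6, 2, 3, 4]
Discordant pairs = inversions in this position sequence.
1: 0
5: 2, 3, 4 → 3
6: 2, 3, 4 → 3
2: 0
3: 0
4: 0
Total: 0 + 3 + 3 + 0 + 0 + 0 = 6

6 pairs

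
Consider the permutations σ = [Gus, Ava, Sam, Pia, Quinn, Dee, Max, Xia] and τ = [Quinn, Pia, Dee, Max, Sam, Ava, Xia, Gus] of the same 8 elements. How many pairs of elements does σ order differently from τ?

Assign each item its position (1..8) in the first ordering, then rewrite the second ordering as that position sequence:
positions: Gus→1, Ava→2, Sam→3, Pia→4, Quinn→5, Dee→6, Max→7, Xia→8
second ordering as positions: [5, 4, 6, 7, 3, 2, 8, 1]
Discordant pairs = inversions in this position sequence.
5: 4, 3, 2, 1 → 4
4: 3, 2, 1 → 3
6: 3, 2, 1 → 3
7: 3, 2, 1 → 3
3: 2, 1 → 2
2: 1 → 1
8: 1 → 1
1: 0
Total: 4 + 3 + 3 + 3 + 2 + 1 + 1 + 0 = 17

17 discordant pairs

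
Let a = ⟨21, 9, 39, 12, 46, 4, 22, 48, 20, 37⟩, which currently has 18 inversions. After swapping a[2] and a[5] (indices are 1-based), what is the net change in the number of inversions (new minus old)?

Positions 2 and 5 hold 9 and 46; after swapping, the array is [21, 46, 39, 12, 9, 4, 22, 48, 20, 37].
Element-by-element contributions:
21 → 12, 9, 4, 20 → 4
46 → 39, 12, 9, 4, 22, 20, 37 → 7
39 → 12, 9, 4, 22, 20, 37 → 6
12 → 9, 4 → 2
9 → 4 → 1
4 → none → 0
22 → 20 → 1
48 → 20, 37 → 2
20 → none → 0
37 → none → 0
Sum: 4 + 7 + 6 + 2 + 1 + 0 + 1 + 2 + 0 + 0 = 23
Change: 23 − 18 = +5

+5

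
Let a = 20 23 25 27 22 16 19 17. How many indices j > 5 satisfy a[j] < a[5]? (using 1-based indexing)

3

The element at index 5 is 22.
Elements after it: 16, 19, 17
Those smaller than 22: 16, 19, 17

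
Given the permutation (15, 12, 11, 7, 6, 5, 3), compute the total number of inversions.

For each element, count later entries that are smaller:
15: 6
12: 5
11: 4
7: 3
6: 2
5: 1
3: 0
Sum: 6 + 5 + 4 + 3 + 2 + 1 + 0 = 21

21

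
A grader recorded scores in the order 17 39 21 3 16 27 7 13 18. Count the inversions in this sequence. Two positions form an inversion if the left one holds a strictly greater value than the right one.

21

For each element, count later entries that are smaller:
17: 4
39: 7
21: 5
3: 0
16: 2
27: 3
7: 0
13: 0
18: 0
Sum: 4 + 7 + 5 + 0 + 2 + 3 + 0 + 0 + 0 = 21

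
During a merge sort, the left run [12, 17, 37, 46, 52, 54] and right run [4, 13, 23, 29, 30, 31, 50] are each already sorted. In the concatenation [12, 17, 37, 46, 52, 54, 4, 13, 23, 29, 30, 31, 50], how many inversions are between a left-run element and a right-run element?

For each element r of the right run, count left-run elements greater than r:
r = 4: 12, 17, 37, 46, 52, 54 → 6
r = 13: 17, 37, 46, 52, 54 → 5
r = 23: 37, 46, 52, 54 → 4
r = 29: 37, 46, 52, 54 → 4
r = 30: 37, 46, 52, 54 → 4
r = 31: 37, 46, 52, 54 → 4
r = 50: 52, 54 → 2
Cross-inversions: 6 + 5 + 4 + 4 + 4 + 4 + 2 = 29

29 cross-inversions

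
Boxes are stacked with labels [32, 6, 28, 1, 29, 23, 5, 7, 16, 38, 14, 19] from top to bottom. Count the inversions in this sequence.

Inversions: 33

Sweep left to right; for each value list the smaller values that follow it:
32 → 6, 28, 1, 29, 23, 5, 7, 16, 14, 19 → 10
6 → 1, 5 → 2
28 → 1, 23, 5, 7, 16, 14, 19 → 7
1 → none → 0
29 → 23, 5, 7, 16, 14, 19 → 6
23 → 5, 7, 16, 14, 19 → 5
5 → none → 0
7 → none → 0
16 → 14 → 1
38 → 14, 19 → 2
14 → none → 0
19 → none → 0
Sum: 10 + 2 + 7 + 0 + 6 + 5 + 0 + 0 + 1 + 2 + 0 + 0 = 33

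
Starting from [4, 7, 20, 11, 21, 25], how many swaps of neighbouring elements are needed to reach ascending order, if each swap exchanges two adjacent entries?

Each adjacent swap fixes exactly one inversion, so the minimum swap count equals the number of inversions.
Count inversions — for each element, later elements that are smaller:
4: none → 0
7: none → 0
20: 11 → 1
11: none → 0
21: none → 0
25: none → 0
Total inversions: 0 + 0 + 1 + 0 + 0 + 0 = 1

1 swap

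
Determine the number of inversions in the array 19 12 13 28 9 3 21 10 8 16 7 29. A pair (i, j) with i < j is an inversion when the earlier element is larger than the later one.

Sweep left to right; for each value list the smaller values that follow it:
19 → 12, 13, 9, 3, 10, 8, 16, 7 → 8
12 → 9, 3, 10, 8, 7 → 5
13 → 9, 3, 10, 8, 7 → 5
28 → 9, 3, 21, 10, 8, 16, 7 → 7
9 → 3, 8, 7 → 3
3 → none → 0
21 → 10, 8, 16, 7 → 4
10 → 8, 7 → 2
8 → 7 → 1
16 → 7 → 1
7 → none → 0
29 → none → 0
Sum: 8 + 5 + 5 + 7 + 3 + 0 + 4 + 2 + 1 + 1 + 0 + 0 = 36

36 out-of-order pairs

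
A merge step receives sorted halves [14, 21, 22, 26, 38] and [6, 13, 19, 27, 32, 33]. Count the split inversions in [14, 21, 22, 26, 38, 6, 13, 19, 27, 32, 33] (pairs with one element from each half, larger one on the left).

Count, for every r in R, how many entries of L exceed r:
r = 6: 14, 21, 22, 26, 38 → 5
r = 13: 14, 21, 22, 26, 38 → 5
r = 19: 21, 22, 26, 38 → 4
r = 27: 38 → 1
r = 32: 38 → 1
r = 33: 38 → 1
Cross-inversions: 5 + 5 + 4 + 1 + 1 + 1 = 17

There are 17 split inversions.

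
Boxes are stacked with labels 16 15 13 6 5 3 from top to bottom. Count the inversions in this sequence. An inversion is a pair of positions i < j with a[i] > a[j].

Sweep left to right; for each value list the smaller values that follow it:
16 → 15, 13, 6, 5, 3 → 5
15 → 13, 6, 5, 3 → 4
13 → 6, 5, 3 → 3
6 → 5, 3 → 2
5 → 3 → 1
3 → none → 0
Sum: 5 + 4 + 3 + 2 + 1 + 0 = 15

15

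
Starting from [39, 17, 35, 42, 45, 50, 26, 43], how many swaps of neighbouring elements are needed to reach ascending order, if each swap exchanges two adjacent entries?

Minimum adjacent swaps = number of inversions (each swap of adjacent out-of-order elements removes one inversion and no swap can remove more).
Count inversions — for each element, later elements that are smaller:
39: 17, 35, 26 → 3
17: none → 0
35: 26 → 1
42: 26 → 1
45: 26, 43 → 2
50: 26, 43 → 2
26: none → 0
43: none → 0
Total inversions: 3 + 0 + 1 + 1 + 2 + 2 + 0 + 0 = 9

9 adjacent swaps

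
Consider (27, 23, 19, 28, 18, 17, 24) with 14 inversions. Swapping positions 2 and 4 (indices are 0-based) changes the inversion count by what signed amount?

Positions 2 and 4 hold 19 and 18; after swapping, the array is [27, 23, 18, 28, 19, 17, 24].
Count, for each position, how many later elements it exceeds:
27 → 23, 18, 19, 17, 24 → 5
23 → 18, 19, 17 → 3
18 → 17 → 1
28 → 19, 17, 24 → 3
19 → 17 → 1
17 → none → 0
24 → none → 0
Sum: 5 + 3 + 1 + 3 + 1 + 0 + 0 = 13
Change: 13 − 14 = -1

-1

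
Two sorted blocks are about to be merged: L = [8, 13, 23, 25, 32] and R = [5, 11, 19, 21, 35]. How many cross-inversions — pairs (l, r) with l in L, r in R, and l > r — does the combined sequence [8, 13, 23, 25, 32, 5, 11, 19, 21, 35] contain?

15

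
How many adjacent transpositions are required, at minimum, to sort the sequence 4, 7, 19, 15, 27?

Each adjacent swap fixes exactly one inversion, so the minimum swap count equals the number of inversions.
Count inversions — for each element, later elements that are smaller:
4: none → 0
7: none → 0
19: 15 → 1
15: none → 0
27: none → 0
Total inversions: 0 + 0 + 1 + 0 + 0 = 1

1 adjacent swap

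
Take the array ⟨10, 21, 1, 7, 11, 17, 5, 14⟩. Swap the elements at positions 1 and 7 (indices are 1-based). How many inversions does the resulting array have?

Positions 1 and 7 hold 10 and 5; after swapping, the array is [5, 21, 1, 7, 11, 17, 10, 14].
Element-by-element contributions:
5 → 1 → 1
21 → 1, 7, 11, 17, 10, 14 → 6
1 → none → 0
7 → none → 0
11 → 10 → 1
17 → 10, 14 → 2
10 → none → 0
14 → none → 0
Sum: 1 + 6 + 0 + 0 + 1 + 2 + 0 + 0 = 10

Inversions: 10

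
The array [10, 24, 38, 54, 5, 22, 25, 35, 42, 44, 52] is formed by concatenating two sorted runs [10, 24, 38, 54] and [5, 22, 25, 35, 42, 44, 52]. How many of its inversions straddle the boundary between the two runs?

There are 14 split inversions.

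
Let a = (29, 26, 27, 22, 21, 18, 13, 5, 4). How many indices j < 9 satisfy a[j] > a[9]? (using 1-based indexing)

8

The element at index 9 is 4.
Elements before it: 29, 26, 27, 22, 21, 18, 13, 5
Those larger than 4: 29, 26, 27, 22, 21, 18, 13, 5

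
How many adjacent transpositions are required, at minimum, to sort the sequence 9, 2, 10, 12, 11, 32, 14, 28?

Minimum adjacent swaps = number of inversions (each swap of adjacent out-of-order elements removes one inversion and no swap can remove more).
Count inversions — for each element, later elements that are smaller:
9: 2 → 1
2: none → 0
10: none → 0
12: 11 → 1
11: none → 0
32: 14, 28 → 2
14: none → 0
28: none → 0
Total inversions: 1 + 0 + 0 + 1 + 0 + 2 + 0 + 0 = 4

4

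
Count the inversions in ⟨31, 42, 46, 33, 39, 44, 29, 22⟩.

18

Element-by-element contributions:
31: 2
42: 4
46: 5
33: 2
39: 2
44: 2
29: 1
22: 0
Sum: 2 + 4 + 5 + 2 + 2 + 2 + 1 + 0 = 18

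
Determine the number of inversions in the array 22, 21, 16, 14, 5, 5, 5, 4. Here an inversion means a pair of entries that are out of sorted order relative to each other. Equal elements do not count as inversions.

25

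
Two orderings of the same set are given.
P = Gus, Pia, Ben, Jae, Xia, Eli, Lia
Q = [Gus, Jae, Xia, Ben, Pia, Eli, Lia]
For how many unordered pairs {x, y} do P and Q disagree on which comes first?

There are 5 disagreeing pairs.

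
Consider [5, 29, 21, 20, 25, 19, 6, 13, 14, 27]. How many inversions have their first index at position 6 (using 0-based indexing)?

0

The element at index 6 is 6.
Elements after it: 13, 14, 27
None of them are smaller than 6.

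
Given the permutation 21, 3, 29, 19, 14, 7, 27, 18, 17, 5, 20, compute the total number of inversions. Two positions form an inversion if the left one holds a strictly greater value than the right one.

31 inversions

Element-by-element contributions:
21 → 3, 19, 14, 7, 18, 17, 5, 20 → 8
3 → none → 0
29 → 19, 14, 7, 27, 18, 17, 5, 20 → 8
19 → 14, 7, 18, 17, 5 → 5
14 → 7, 5 → 2
7 → 5 → 1
27 → 18, 17, 5, 20 → 4
18 → 17, 5 → 2
17 → 5 → 1
5 → none → 0
20 → none → 0
Sum: 8 + 0 + 8 + 5 + 2 + 1 + 4 + 2 + 1 + 0 + 0 = 31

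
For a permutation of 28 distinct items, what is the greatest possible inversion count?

378 inversions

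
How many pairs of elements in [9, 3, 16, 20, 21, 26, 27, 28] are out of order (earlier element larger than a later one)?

Element-by-element contributions:
9 → 3 → 1
3 → none → 0
16 → none → 0
20 → none → 0
21 → none → 0
26 → none → 0
27 → none → 0
28 → none → 0
Sum: 1 + 0 + 0 + 0 + 0 + 0 + 0 + 0 = 1

There is 1 inversion.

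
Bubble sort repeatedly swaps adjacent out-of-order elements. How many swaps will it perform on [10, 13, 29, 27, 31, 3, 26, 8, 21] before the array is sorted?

Each adjacent swap fixes exactly one inversion, so the minimum swap count equals the number of inversions.
Count inversions — for each element, later elements that are smaller:
10: 3, 8 → 2
13: 3, 8 → 2
29: 27, 3, 26, 8, 21 → 5
27: 3, 26, 8, 21 → 4
31: 3, 26, 8, 21 → 4
3: none → 0
26: 8, 21 → 2
8: none → 0
21: none → 0
Total inversions: 2 + 2 + 5 + 4 + 4 + 0 + 2 + 0 + 0 = 19

19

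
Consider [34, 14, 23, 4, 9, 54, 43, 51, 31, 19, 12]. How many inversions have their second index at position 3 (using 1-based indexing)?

1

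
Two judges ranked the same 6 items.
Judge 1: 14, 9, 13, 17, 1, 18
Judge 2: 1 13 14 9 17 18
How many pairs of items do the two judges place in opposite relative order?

6 discordant pairs

Assign each item its position (1..6) in the first ordering, then rewrite the second ordering as that position sequence:
positions: 14→1, 9→2, 13→3, 17→4, 1→5, 18→6
second ordering as positions: [5, 3, 1, 2, 4, 6]
Discordant pairs = inversions in this position sequence.
5: 3, 1, 2, 4 → 4
3: 1, 2 → 2
1: 0
2: 0
4: 0
6: 0
Total: 4 + 2 + 0 + 0 + 0 + 0 = 6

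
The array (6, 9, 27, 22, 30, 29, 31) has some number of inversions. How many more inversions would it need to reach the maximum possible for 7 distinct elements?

Maximum inversions for 7 distinct elements is C(7, 2) = 7·6/2 = 21.
Current inversions — for each element, count later smaller elements:
6: 0
9: 0
27: 1
22: 0
30: 1
29: 0
31: 0
Current total: 0 + 0 + 1 + 0 + 1 + 0 + 0 = 2
Shortfall: 21 − 2 = 19

19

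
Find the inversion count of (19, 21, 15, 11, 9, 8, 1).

Sweep left to right; for each value list the smaller values that follow it:
19 → 15, 11, 9, 8, 1 → 5
21 → 15, 11, 9, 8, 1 → 5
15 → 11, 9, 8, 1 → 4
11 → 9, 8, 1 → 3
9 → 8, 1 → 2
8 → 1 → 1
1 → none → 0
Sum: 5 + 5 + 4 + 3 + 2 + 1 + 0 = 20

20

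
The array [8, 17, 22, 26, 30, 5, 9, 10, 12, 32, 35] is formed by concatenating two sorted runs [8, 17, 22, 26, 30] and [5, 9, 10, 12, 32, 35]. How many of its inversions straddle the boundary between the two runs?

Count, for every r in R, how many entries of L exceed r:
r = 5: 8, 17, 22, 26, 30 → 5
r = 9: 17, 22, 26, 30 → 4
r = 10: 17, 22, 26, 30 → 4
r = 12: 17, 22, 26, 30 → 4
r = 32: none → 0
r = 35: none → 0
Cross-inversions: 5 + 4 + 4 + 4 + 0 + 0 = 17

17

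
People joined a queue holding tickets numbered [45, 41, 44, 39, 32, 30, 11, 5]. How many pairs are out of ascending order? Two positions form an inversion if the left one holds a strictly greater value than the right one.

Sweep left to right; for each value list the smaller values that follow it:
45 → 41, 44, 39, 32, 30, 11, 5 → 7
41 → 39, 32, 30, 11, 5 → 5
44 → 39, 32, 30, 11, 5 → 5
39 → 32, 30, 11, 5 → 4
32 → 30, 11, 5 → 3
30 → 11, 5 → 2
11 → 5 → 1
5 → none → 0
Sum: 7 + 5 + 5 + 4 + 3 + 2 + 1 + 0 = 27

27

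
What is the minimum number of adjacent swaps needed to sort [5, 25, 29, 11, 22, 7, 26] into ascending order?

9 swaps

Each adjacent swap fixes exactly one inversion, so the minimum swap count equals the number of inversions.
Count inversions — for each element, later elements that are smaller:
5: none → 0
25: 11, 22, 7 → 3
29: 11, 22, 7, 26 → 4
11: 7 → 1
22: 7 → 1
7: none → 0
26: none → 0
Total inversions: 0 + 3 + 4 + 1 + 1 + 0 + 0 = 9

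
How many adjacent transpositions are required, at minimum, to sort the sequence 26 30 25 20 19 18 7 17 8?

Each adjacent swap fixes exactly one inversion, so the minimum swap count equals the number of inversions.
Count inversions — for each element, later elements that are smaller:
26: 25, 20, 19, 18, 7, 17, 8 → 7
30: 25, 20, 19, 18, 7, 17, 8 → 7
25: 20, 19, 18, 7, 17, 8 → 6
20: 19, 18, 7, 17, 8 → 5
19: 18, 7, 17, 8 → 4
18: 7, 17, 8 → 3
7: none → 0
17: 8 → 1
8: none → 0
Total inversions: 7 + 7 + 6 + 5 + 4 + 3 + 0 + 1 + 0 = 33

33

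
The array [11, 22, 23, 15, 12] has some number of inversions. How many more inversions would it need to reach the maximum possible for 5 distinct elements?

5

Maximum inversions for 5 distinct elements is C(5, 2) = 5·4/2 = 10.
Current inversions — for each element, count later smaller elements:
11: 0
22: 2
23: 2
15: 1
12: 0
Current total: 0 + 2 + 2 + 1 + 0 = 5
Shortfall: 10 − 5 = 5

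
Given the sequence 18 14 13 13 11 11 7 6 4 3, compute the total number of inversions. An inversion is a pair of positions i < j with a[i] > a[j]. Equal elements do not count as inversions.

For each element, count later entries that are smaller:
18: 9
14: 8
13: 6
13: 6
11: 4
11: 4
7: 3
6: 2
4: 1
3: 0
Sum: 9 + 8 + 6 + 6 + 4 + 4 + 3 + 2 + 1 + 0 = 43

43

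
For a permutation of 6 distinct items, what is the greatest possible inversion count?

15

The maximum occurs when the array is in strictly decreasing order: every one of the C(6, 2) pairs is inverted.
C(6, 2) = 6·5/2 = 15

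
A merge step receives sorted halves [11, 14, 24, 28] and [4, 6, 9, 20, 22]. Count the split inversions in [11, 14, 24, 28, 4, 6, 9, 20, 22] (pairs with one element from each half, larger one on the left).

16

For each element r of the right run, count left-run elements greater than r:
r = 4: 11, 14, 24, 28 → 4
r = 6: 11, 14, 24, 28 → 4
r = 9: 11, 14, 24, 28 → 4
r = 20: 24, 28 → 2
r = 22: 24, 28 → 2
Cross-inversions: 4 + 4 + 4 + 2 + 2 = 16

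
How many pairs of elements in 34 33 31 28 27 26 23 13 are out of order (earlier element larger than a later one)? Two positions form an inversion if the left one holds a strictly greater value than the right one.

28 inversions

Element-by-element contributions:
34 → 33, 31, 28, 27, 26, 23, 13 → 7
33 → 31, 28, 27, 26, 23, 13 → 6
31 → 28, 27, 26, 23, 13 → 5
28 → 27, 26, 23, 13 → 4
27 → 26, 23, 13 → 3
26 → 23, 13 → 2
23 → 13 → 1
13 → none → 0
Sum: 7 + 6 + 5 + 4 + 3 + 2 + 1 + 0 = 28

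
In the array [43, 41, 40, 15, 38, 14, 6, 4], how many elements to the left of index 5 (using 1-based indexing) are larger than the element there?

The element at index 5 is 38.
Elements before it: 43, 41, 40, 15
Those larger than 38: 43, 41, 40

3 such elements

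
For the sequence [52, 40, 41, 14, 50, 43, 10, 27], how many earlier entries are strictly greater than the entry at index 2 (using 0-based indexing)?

The element at index 2 is 41.
Elements before it: 52, 40
Those larger than 41: 52

1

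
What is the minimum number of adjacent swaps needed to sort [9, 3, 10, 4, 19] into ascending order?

3

The minimum number of adjacent swaps to sort an array equals its inversion count, since every such swap removes exactly one inversion.
Count inversions — for each element, later elements that are smaller:
9: 3, 4 → 2
3: none → 0
10: 4 → 1
4: none → 0
19: none → 0
Total inversions: 2 + 0 + 1 + 0 + 0 = 3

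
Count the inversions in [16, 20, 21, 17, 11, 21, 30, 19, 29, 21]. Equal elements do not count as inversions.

There are 13 inversions.

Sweep left to right; for each value list the smaller values that follow it:
16: 1
20: 3
21: 3
17: 1
11: 0
21: 1
30: 3
19: 0
29: 1
21: 0
Sum: 1 + 3 + 3 + 1 + 0 + 1 + 3 + 0 + 1 + 0 = 13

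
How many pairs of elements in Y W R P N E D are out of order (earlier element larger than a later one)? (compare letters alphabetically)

Sweep left to right; for each value list the smaller values that follow it:
Y: 6
W: 5
R: 4
P: 3
N: 2
E: 1
D: 0
Sum: 6 + 5 + 4 + 3 + 2 + 1 + 0 = 21

21 inversions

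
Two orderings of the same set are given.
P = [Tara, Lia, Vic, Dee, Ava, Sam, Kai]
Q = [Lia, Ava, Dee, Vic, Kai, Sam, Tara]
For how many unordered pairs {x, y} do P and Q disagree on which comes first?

Disagreeing pairs: 10

Assign each item its position (1..7) in the first ordering, then rewrite the second ordering as that position sequence:
positions: Tara→1, Lia→2, Vic→3, Dee→4, Ava→5, Sam→6, Kai→7
second ordering as positions: [2, 5, 4, 3, 7, 6, 1]
Discordant pairs = inversions in this position sequence.
2: 1 → 1
5: 4, 3, 1 → 3
4: 3, 1 → 2
3: 1 → 1
7: 6, 1 → 2
6: 1 → 1
1: 0
Total: 1 + 3 + 2 + 1 + 2 + 1 + 0 = 10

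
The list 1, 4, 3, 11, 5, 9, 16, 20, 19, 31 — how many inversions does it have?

4

Count, for each position, how many later elements it exceeds:
1: 0
4: 1
3: 0
11: 2
5: 0
9: 0
16: 0
20: 1
19: 0
31: 0
Sum: 0 + 1 + 0 + 2 + 0 + 0 + 0 + 1 + 0 + 0 = 4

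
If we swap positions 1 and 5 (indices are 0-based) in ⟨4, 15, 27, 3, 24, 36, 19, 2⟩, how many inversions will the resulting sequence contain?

19

Positions 1 and 5 hold 15 and 36; after swapping, the array is [4, 36, 27, 3, 24, 15, 19, 2].
For each element, count later entries that are smaller:
4: 2
36: 6
27: 5
3: 1
24: 3
15: 1
19: 1
2: 0
Sum: 2 + 6 + 5 + 1 + 3 + 1 + 1 + 0 = 19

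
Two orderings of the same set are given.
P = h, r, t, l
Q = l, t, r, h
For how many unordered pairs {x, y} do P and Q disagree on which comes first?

Assign each item its position (1..4) in the first ordering, then rewrite the second ordering as that position sequence:
positions: h→1, r→2, t→3, l→4
second ordering as positions: [4, 3, 2, 1]
Discordant pairs = inversions in this position sequence.
4: 3, 2, 1 → 3
3: 2, 1 → 2
2: 1 → 1
1: 0
Total: 3 + 2 + 1 + 0 = 6

6 disagreeing pairs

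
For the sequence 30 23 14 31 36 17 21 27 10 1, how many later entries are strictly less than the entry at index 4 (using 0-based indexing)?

5

The element at index 4 is 36.
Elements after it: 17, 21, 27, 10, 1
Those smaller than 36: 17, 21, 27, 10, 1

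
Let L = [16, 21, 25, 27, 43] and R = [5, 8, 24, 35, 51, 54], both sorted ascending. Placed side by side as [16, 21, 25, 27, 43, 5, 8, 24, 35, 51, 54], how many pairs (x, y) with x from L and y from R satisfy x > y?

14

Take each right-half value and tally the left-half values above it:
r = 5: 16, 21, 25, 27, 43 → 5
r = 8: 16, 21, 25, 27, 43 → 5
r = 24: 25, 27, 43 → 3
r = 35: 43 → 1
r = 51: none → 0
r = 54: none → 0
Cross-inversions: 5 + 5 + 3 + 1 + 0 + 0 = 14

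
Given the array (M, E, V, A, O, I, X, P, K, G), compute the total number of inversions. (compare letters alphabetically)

Element-by-element contributions:
M: 5
E: 1
V: 6
A: 0
O: 3
I: 1
X: 3
P: 2
K: 1
G: 0
Sum: 5 + 1 + 6 + 0 + 3 + 1 + 3 + 2 + 1 + 0 = 22

22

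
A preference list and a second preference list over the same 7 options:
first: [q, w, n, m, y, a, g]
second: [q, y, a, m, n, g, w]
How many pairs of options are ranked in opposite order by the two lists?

Assign each item its position (1..7) in the first ordering, then rewrite the second ordering as that position sequence:
positions: q→1, w→2, n→3, m→4, y→5, a→6, g→7
second ordering as positions: [1, 5, 6, 4, 3, 7, 2]
Discordant pairs = inversions in this position sequence.
1: 0
5: 4, 3, 2 → 3
6: 4, 3, 2 → 3
4: 3, 2 → 2
3: 2 → 1
7: 2 → 1
2: 0
Total: 0 + 3 + 3 + 2 + 1 + 1 + 0 = 10

There are 10 pairs.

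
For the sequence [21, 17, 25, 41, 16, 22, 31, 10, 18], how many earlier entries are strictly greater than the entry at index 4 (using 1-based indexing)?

The element at index 4 is 41.
Elements before it: 21, 17, 25
None of them are larger than 41.

0 such elements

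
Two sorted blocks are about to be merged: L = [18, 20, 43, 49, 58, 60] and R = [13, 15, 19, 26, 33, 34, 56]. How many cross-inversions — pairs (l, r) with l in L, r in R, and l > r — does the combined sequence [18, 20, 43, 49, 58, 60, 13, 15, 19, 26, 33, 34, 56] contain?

31 split inversions

Take each right-half value and tally the left-half values above it:
r = 13: 18, 20, 43, 49, 58, 60 → 6
r = 15: 18, 20, 43, 49, 58, 60 → 6
r = 19: 20, 43, 49, 58, 60 → 5
r = 26: 43, 49, 58, 60 → 4
r = 33: 43, 49, 58, 60 → 4
r = 34: 43, 49, 58, 60 → 4
r = 56: 58, 60 → 2
Cross-inversions: 6 + 6 + 5 + 4 + 4 + 4 + 2 = 31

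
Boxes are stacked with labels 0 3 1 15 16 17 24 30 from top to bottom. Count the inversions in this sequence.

For each element, count later entries that are smaller:
0 → none → 0
3 → 1 → 1
1 → none → 0
15 → none → 0
16 → none → 0
17 → none → 0
24 → none → 0
30 → none → 0
Sum: 0 + 1 + 0 + 0 + 0 + 0 + 0 + 0 = 1

Out-of-order pairs: 1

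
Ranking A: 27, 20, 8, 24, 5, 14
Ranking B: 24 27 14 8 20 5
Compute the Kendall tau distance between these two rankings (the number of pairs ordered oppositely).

Assign each item its position (1..6) in the first ordering, then rewrite the second ordering as that position sequence:
positions: 27→1, 20→2, 8→3, 24→4, 5→5, 14→6
second ordering as positions: [4, 1, 6, 3, 2, 5]
Discordant pairs = inversions in this position sequence.
4: 1, 3, 2 → 3
1: 0
6: 3, 2, 5 → 3
3: 2 → 1
2: 0
5: 0
Total: 3 + 0 + 3 + 1 + 0 + 0 = 7

There are 7 discordant pairs.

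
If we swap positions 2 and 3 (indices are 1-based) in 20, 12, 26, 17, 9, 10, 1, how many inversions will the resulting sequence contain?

Positions 2 and 3 hold 12 and 26; after swapping, the array is [20, 26, 12, 17, 9, 10, 1].
Element-by-element contributions:
20: 5
26: 5
12: 3
17: 3
9: 1
10: 1
1: 0
Sum: 5 + 5 + 3 + 3 + 1 + 1 + 0 = 18

18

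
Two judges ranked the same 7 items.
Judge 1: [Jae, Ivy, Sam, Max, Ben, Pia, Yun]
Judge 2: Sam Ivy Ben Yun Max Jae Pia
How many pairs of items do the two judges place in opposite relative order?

9 discordant pairs

Assign each item its position (1..7) in the first ordering, then rewrite the second ordering as that position sequence:
positions: Jae→1, Ivy→2, Sam→3, Max→4, Ben→5, Pia→6, Yun→7
second ordering as positions: [3, 2, 5, 7, 4, 1, 6]
Discordant pairs = inversions in this position sequence.
3: 2, 1 → 2
2: 1 → 1
5: 4, 1 → 2
7: 4, 1, 6 → 3
4: 1 → 1
1: 0
6: 0
Total: 2 + 1 + 2 + 3 + 1 + 0 + 0 = 9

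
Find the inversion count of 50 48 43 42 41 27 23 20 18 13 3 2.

Count, for each position, how many later elements it exceeds:
50: 11
48: 10
43: 9
42: 8
41: 7
27: 6
23: 5
20: 4
18: 3
13: 2
3: 1
2: 0
Sum: 11 + 10 + 9 + 8 + 7 + 6 + 5 + 4 + 3 + 2 + 1 + 0 = 66

66 out-of-order pairs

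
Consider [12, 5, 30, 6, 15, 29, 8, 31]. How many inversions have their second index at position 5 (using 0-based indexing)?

1

The element at index 5 is 29.
Elements before it: 12, 5, 30, 6, 15
Those larger than 29: 30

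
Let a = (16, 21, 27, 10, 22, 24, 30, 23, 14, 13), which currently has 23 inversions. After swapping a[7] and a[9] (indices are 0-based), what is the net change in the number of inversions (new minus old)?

Positions 7 and 9 hold 23 and 13; after swapping, the array is [16, 21, 27, 10, 22, 24, 30, 13, 14, 23].
Element-by-element contributions:
16: 3
21: 3
27: 6
10: 0
22: 2
24: 3
30: 3
13: 0
14: 0
23: 0
Sum: 3 + 3 + 6 + 0 + 2 + 3 + 3 + 0 + 0 + 0 = 20
Change: 20 − 23 = -3

-3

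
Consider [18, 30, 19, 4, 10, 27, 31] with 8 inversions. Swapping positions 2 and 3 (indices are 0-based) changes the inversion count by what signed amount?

Positions 2 and 3 hold 19 and 4; after swapping, the array is [18, 30, 4, 19, 10, 27, 31].
For each element, count later entries that are smaller:
18 → 4, 10 → 2
30 → 4, 19, 10, 27 → 4
4 → none → 0
19 → 10 → 1
10 → none → 0
27 → none → 0
31 → none → 0
Sum: 2 + 4 + 0 + 1 + 0 + 0 + 0 = 7
Change: 7 − 8 = -1

-1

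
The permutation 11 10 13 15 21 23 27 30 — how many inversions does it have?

Count, for each position, how many later elements it exceeds:
11: 1
10: 0
13: 0
15: 0
21: 0
23: 0
27: 0
30: 0
Sum: 1 + 0 + 0 + 0 + 0 + 0 + 0 + 0 = 1

1 inversion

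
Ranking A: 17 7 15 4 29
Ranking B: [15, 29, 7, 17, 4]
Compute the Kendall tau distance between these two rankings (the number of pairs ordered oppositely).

Assign each item its position (1..5) in the first ordering, then rewrite the second ordering as that position sequence:
positions: 17→1, 7→2, 15→3, 4→4, 29→5
second ordering as positions: [3, 5, 2, 1, 4]
Discordant pairs = inversions in this position sequence.
3: 2, 1 → 2
5: 2, 1, 4 → 3
2: 1 → 1
1: 0
4: 0
Total: 2 + 3 + 1 + 0 + 0 = 6

6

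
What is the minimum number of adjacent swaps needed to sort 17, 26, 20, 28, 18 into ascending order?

4 swaps

Each adjacent swap fixes exactly one inversion, so the minimum swap count equals the number of inversions.
Count inversions — for each element, later elements that are smaller:
17: none → 0
26: 20, 18 → 2
20: 18 → 1
28: 18 → 1
18: none → 0
Total inversions: 0 + 2 + 1 + 1 + 0 = 4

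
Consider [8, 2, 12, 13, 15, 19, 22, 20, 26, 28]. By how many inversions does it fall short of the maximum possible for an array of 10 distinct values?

Maximum inversions for 10 distinct elements is C(10, 2) = 10·9/2 = 45.
Current inversions — for each element, count later smaller elements:
8: 1
2: 0
12: 0
13: 0
15: 0
19: 0
22: 1
20: 0
26: 0
28: 0
Current total: 1 + 0 + 0 + 0 + 0 + 0 + 1 + 0 + 0 + 0 = 2
Shortfall: 45 − 2 = 43

43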